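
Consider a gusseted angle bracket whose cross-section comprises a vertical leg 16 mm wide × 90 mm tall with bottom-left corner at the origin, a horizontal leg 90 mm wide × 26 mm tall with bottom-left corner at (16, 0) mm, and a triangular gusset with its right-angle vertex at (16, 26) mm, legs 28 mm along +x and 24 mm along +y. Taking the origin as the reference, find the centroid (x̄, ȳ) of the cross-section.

x̄ = 39.55 mm, ȳ = 25.91 mm

Part | A | x̄ᵢ | ȳᵢ | A·x̄ᵢ | A·ȳᵢ
vertical leg | 1440.00 | 8.00 | 45.00 | 11520.00 | 64800.00
horizontal leg | 2340.00 | 61.00 | 13.00 | 142740.00 | 30420.00
gusset | 336.00 | 25.33 | 34.00 | 8512.00 | 11424.00
Σ | 4116.00 |  |  | 162772.00 | 106644.00
x̄ = 162772.00 / 4116.00 = 39.55 mm
ȳ = 106644.00 / 4116.00 = 25.91 mm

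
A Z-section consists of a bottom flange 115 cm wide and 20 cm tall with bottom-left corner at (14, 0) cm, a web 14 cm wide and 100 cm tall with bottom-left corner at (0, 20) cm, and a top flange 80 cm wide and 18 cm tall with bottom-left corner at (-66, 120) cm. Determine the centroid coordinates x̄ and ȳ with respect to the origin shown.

x̄ = 26.62 cm, ȳ = 59.68 cm

bottom flange: A = 115 × 20 = 2300.00, centroid at (71.50, 10.00).
web: A = 14 × 100 = 1400.00, centroid at (7.00, 70.00).
top flange: A = 80 × 18 = 1440.00, centroid at (-26.00, 129.00).
ΣA = 5140.00 cm²
ΣAx̄ = (2300.00)(71.50) + (1400.00)(7.00) + (1440.00)(-26.00) = 136810.00 cm³
ΣAȳ = (2300.00)(10.00) + (1400.00)(70.00) + (1440.00)(129.00) = 306760.00 cm³
x̄ = 136810.00 / 5140.00 = 26.62 cm
ȳ = 306760.00 / 5140.00 = 59.68 cm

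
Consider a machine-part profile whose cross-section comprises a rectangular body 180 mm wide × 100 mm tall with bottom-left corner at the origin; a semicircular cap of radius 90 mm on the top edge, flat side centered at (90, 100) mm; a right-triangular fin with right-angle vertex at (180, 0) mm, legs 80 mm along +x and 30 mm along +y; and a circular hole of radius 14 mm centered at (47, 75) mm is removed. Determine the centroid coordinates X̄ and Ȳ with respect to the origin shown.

X̄ = 95.32 mm, Ȳ = 83.82 mm

Part | A | x̄ᵢ | ȳᵢ | A·x̄ᵢ | A·ȳᵢ
rectangular body | 18000.00 | 90.00 | 50.00 | 1620000.00 | 900000.00
semicircular top | 12723.45 | 90.00 | 138.20 | 1145110.52 | 1758345.02
triangular fin | 1200.00 | 206.67 | 10.00 | 248000.00 | 12000.00
hole | -615.75 | 47.00 | 75.00 | -28940.35 | -46181.41
Σ | 31307.70 |  |  | 2984170.17 | 2624163.61
X̄ = 2984170.17 / 31307.70 = 95.32 mm
Ȳ = 2624163.61 / 31307.70 = 83.82 mm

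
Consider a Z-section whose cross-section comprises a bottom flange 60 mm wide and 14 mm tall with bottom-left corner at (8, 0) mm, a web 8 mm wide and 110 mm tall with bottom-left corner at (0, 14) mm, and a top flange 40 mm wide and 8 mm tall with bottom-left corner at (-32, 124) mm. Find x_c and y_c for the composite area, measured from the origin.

x_c = 15.49 mm, y_c = 52.73 mm

bottom flange: A = 60 × 14 = 840.00, centroid at (38.00, 7.00).
web: A = 8 × 110 = 880.00, centroid at (4.00, 69.00).
top flange: A = 40 × 8 = 320.00, centroid at (-12.00, 128.00).
ΣA = 2040.00 mm², ΣAx_c = 31600.00 mm³, ΣAy_c = 107560.00 mm³.
x_c = 31600.00/2040.00 = 15.49 mm; y_c = 107560.00/2040.00 = 52.73 mm.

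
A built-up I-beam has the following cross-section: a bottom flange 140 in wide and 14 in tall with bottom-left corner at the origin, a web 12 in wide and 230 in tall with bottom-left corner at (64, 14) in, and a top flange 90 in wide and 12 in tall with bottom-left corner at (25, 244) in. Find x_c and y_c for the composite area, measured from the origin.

bottom flange: A = 140 × 14 = 1960.00, centroid at (70.00, 7.00).
web: A = 12 × 230 = 2760.00, centroid at (70.00, 129.00).
top flange: A = 90 × 12 = 1080.00, centroid at (70.00, 250.00).
ΣA = 5800.00 in², ΣAx_c = 406000.00 in³, ΣAy_c = 639760.00 in³.
x_c = 406000.00/5800.00 = 70.00 in; y_c = 639760.00/5800.00 = 110.30 in.

x_c = 70.00 in, y_c = 110.30 in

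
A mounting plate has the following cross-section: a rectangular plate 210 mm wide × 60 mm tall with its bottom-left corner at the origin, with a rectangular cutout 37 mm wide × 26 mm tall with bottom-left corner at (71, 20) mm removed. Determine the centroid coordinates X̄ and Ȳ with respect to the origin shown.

plate: A = 210 × 60 = 12600.00, centroid at (105.00, 30.00).
hole: A = −(37 × 26) = -962.00, centroid at (89.50, 33.00).
ΣA = 11638.00 mm²
ΣAX̄ = (12600.00)(105.00) + (-962.00)(89.50) = 1236901.00 mm³
ΣAȲ = (12600.00)(30.00) + (-962.00)(33.00) = 346254.00 mm³
X̄ = 1236901.00 / 11638.00 = 106.28 mm
Ȳ = 346254.00 / 11638.00 = 29.75 mm

X̄ = 106.28 mm, Ȳ = 29.75 mm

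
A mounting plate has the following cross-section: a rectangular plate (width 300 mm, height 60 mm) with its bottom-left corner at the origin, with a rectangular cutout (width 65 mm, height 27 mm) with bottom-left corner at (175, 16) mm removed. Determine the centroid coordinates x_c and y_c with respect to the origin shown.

x_c = 143.79 mm, y_c = 30.05 mm

plate: A = 300 × 60 = 18000.00, centroid at (150.00, 30.00).
hole: A = −(65 × 27) = -1755.00, centroid at (207.50, 29.50).
ΣA = 16245.00 mm², ΣAx_c = 2335837.50 mm³, ΣAy_c = 488227.50 mm³.
x_c = 2335837.50/16245.00 = 143.79 mm; y_c = 488227.50/16245.00 = 30.05 mm.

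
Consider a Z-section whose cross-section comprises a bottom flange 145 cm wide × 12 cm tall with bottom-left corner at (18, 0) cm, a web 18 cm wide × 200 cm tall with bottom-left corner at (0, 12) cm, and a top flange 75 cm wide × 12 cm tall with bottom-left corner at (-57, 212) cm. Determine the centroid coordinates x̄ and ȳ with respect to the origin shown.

bottom flange: A = 145 × 12 = 1740.00, centroid at (90.50, 6.00).
web: A = 18 × 200 = 3600.00, centroid at (9.00, 112.00).
top flange: A = 75 × 12 = 900.00, centroid at (-19.50, 218.00).
ΣA = 6240.00 cm², ΣAx̄ = 172320.00 cm³, ΣAȳ = 609840.00 cm³.
x̄ = 172320.00/6240.00 = 27.62 cm; ȳ = 609840.00/6240.00 = 97.73 cm.

x̄ = 27.62 cm, ȳ = 97.73 cm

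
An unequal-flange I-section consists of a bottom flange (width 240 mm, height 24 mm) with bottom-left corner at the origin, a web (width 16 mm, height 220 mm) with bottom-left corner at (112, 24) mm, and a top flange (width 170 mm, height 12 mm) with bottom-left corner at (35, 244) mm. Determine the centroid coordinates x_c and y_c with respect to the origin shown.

Part | A | x̄ᵢ | ȳᵢ | A·x̄ᵢ | A·ȳᵢ
bottom flange | 5760.00 | 120.00 | 12.00 | 691200.00 | 69120.00
web | 3520.00 | 120.00 | 134.00 | 422400.00 | 471680.00
top flange | 2040.00 | 120.00 | 250.00 | 244800.00 | 510000.00
Σ | 11320.00 |  |  | 1358400.00 | 1050800.00
x_c = 1358400.00 / 11320.00 = 120.00 mm
y_c = 1050800.00 / 11320.00 = 92.83 mm

x_c = 120.00 mm, y_c = 92.83 mm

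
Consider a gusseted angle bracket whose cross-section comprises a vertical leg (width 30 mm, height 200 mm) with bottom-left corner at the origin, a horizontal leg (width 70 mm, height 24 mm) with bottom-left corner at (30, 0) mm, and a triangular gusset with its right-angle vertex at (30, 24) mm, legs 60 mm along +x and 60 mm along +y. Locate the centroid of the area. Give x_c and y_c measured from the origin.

vertical leg: A = 30 × 200 = 6000.00, centroid at (15.00, 100.00).
horizontal leg: A = 70 × 24 = 1680.00, centroid at (65.00, 12.00).
gusset: A = ½·60·60 = 1800.00, centroid at (50.00, 44.00).
ΣA = 9480.00 mm², ΣAx_c = 289200.00 mm³, ΣAy_c = 699360.00 mm³.
x_c = 289200.00/9480.00 = 30.51 mm; y_c = 699360.00/9480.00 = 73.77 mm.

x_c = 30.51 mm, y_c = 73.77 mm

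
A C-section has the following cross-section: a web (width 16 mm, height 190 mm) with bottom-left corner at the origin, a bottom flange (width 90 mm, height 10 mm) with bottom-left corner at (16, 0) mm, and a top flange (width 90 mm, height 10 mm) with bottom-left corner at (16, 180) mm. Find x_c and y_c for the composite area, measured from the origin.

x_c = 27.71 mm, y_c = 95.00 mm

web: A = 16 × 190 = 3040.00, centroid at (8.00, 95.00).
bottom flange: A = 90 × 10 = 900.00, centroid at (61.00, 5.00).
top flange: A = 90 × 10 = 900.00, centroid at (61.00, 185.00).
ΣA = 4840.00 mm², ΣAx_c = 134120.00 mm³, ΣAy_c = 459800.00 mm³.
x_c = 134120.00/4840.00 = 27.71 mm; y_c = 459800.00/4840.00 = 95.00 mm.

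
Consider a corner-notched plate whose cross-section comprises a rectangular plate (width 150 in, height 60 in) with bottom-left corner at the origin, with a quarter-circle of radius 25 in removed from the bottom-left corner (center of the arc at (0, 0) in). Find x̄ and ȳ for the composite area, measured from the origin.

x̄ = 78.71 in, ȳ = 31.12 in

Part | A | x̄ᵢ | ȳᵢ | A·x̄ᵢ | A·ȳᵢ
plate | 9000.00 | 75.00 | 30.00 | 675000.00 | 270000.00
removed quarter-circle | -490.87 | 10.61 | 10.61 | -5208.33 | -5208.33
Σ | 8509.13 |  |  | 669791.67 | 264791.67
x̄ = 669791.67 / 8509.13 = 78.71 in
ȳ = 264791.67 / 8509.13 = 31.12 in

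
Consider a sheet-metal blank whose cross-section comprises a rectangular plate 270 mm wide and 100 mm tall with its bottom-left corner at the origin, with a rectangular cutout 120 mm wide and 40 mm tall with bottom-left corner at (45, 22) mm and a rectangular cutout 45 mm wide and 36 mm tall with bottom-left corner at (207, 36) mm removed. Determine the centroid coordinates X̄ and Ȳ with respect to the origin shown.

plate: A = 270 × 100 = 27000.00, centroid at (135.00, 50.00).
hole 1: A = −(120 × 40) = -4800.00, centroid at (105.00, 42.00).
hole 2: A = −(45 × 36) = -1620.00, centroid at (229.50, 54.00).
ΣA = 20580.00 mm², ΣAX̄ = 2769210.00 mm³, ΣAȲ = 1060920.00 mm³.
X̄ = 2769210.00/20580.00 = 134.56 mm; Ȳ = 1060920.00/20580.00 = 51.55 mm.

X̄ = 134.56 mm, Ȳ = 51.55 mm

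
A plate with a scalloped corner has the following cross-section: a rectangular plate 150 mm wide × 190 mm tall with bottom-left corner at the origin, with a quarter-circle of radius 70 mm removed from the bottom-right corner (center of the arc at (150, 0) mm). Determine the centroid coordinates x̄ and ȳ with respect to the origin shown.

x̄ = 67.93 mm, ȳ = 105.19 mm

plate: A = 150 × 190 = 28500.00, centroid at (75.00, 95.00).
removed quarter-circle: A = −¼π·70² = -3848.45, centroid at (120.29, 29.71).
ΣA = 24651.55 mm², ΣAx̄ = 1674565.68 mm³, ΣAȳ = 2593166.67 mm³.
x̄ = 1674565.68/24651.55 = 67.93 mm; ȳ = 2593166.67/24651.55 = 105.19 mm.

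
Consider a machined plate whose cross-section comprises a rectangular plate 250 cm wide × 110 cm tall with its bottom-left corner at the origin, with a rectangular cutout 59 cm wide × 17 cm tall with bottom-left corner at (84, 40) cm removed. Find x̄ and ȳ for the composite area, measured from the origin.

Part | A | x̄ᵢ | ȳᵢ | A·x̄ᵢ | A·ȳᵢ
plate | 27500.00 | 125.00 | 55.00 | 3437500.00 | 1512500.00
hole | -1003.00 | 113.50 | 48.50 | -113840.50 | -48645.50
Σ | 26497.00 |  |  | 3323659.50 | 1463854.50
x̄ = 3323659.50 / 26497.00 = 125.44 cm
ȳ = 1463854.50 / 26497.00 = 55.25 cm

x̄ = 125.44 cm, ȳ = 55.25 cm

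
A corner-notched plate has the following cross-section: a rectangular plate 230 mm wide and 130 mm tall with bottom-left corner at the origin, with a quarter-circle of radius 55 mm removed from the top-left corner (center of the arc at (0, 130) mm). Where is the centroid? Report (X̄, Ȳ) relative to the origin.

Part | A | x̄ᵢ | ȳᵢ | A·x̄ᵢ | A·ȳᵢ
plate | 29900.00 | 115.00 | 65.00 | 3438500.00 | 1943500.00
removed quarter-circle | -2375.83 | 23.34 | 106.66 | -55458.33 | -253399.49
Σ | 27524.17 |  |  | 3383041.67 | 1690100.51
X̄ = 3383041.67 / 27524.17 = 122.91 mm
Ȳ = 1690100.51 / 27524.17 = 61.40 mm

X̄ = 122.91 mm, Ȳ = 61.40 mm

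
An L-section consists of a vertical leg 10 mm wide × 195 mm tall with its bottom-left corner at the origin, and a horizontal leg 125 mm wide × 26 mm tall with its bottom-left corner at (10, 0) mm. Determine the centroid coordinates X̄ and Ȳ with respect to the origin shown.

X̄ = 47.19 mm, Ȳ = 44.69 mm

vertical leg: A = 10 × 195 = 1950.00, centroid at (5.00, 97.50).
horizontal leg: A = 125 × 26 = 3250.00, centroid at (72.50, 13.00).
ΣA = 5200.00 mm², ΣAX̄ = 245375.00 mm³, ΣAȲ = 232375.00 mm³.
X̄ = 245375.00/5200.00 = 47.19 mm; Ȳ = 232375.00/5200.00 = 44.69 mm.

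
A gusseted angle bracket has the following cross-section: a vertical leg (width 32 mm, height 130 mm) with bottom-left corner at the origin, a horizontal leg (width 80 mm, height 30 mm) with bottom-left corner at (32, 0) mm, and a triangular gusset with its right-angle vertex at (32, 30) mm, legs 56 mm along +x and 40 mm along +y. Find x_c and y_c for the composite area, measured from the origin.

vertical leg: A = 32 × 130 = 4160.00, centroid at (16.00, 65.00).
horizontal leg: A = 80 × 30 = 2400.00, centroid at (72.00, 15.00).
gusset: A = ½·56·40 = 1120.00, centroid at (50.67, 43.33).
ΣA = 7680.00 mm²
ΣAx_c = (4160.00)(16.00) + (2400.00)(72.00) + (1120.00)(50.67) = 296106.67 mm³
ΣAy_c = (4160.00)(65.00) + (2400.00)(15.00) + (1120.00)(43.33) = 354933.33 mm³
x_c = 296106.67 / 7680.00 = 38.56 mm
y_c = 354933.33 / 7680.00 = 46.22 mm

x_c = 38.56 mm, y_c = 46.22 mm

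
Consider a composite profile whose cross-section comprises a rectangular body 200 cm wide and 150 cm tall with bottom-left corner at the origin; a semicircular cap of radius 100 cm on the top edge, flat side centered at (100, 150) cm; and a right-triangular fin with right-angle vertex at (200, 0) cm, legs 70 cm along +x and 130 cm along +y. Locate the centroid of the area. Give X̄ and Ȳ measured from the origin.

X̄ = 111.17 cm, Ȳ = 108.84 cm

Part | A | x̄ᵢ | ȳᵢ | A·x̄ᵢ | A·ȳᵢ
rectangular body | 30000.00 | 100.00 | 75.00 | 3000000.00 | 2250000.00
semicircular top | 15707.96 | 100.00 | 192.44 | 1570796.33 | 3022861.16
triangular fin | 4550.00 | 223.33 | 43.33 | 1016166.67 | 197166.67
Σ | 50257.96 |  |  | 5586962.99 | 5470027.82
X̄ = 5586962.99 / 50257.96 = 111.17 cm
Ȳ = 5470027.82 / 50257.96 = 108.84 cm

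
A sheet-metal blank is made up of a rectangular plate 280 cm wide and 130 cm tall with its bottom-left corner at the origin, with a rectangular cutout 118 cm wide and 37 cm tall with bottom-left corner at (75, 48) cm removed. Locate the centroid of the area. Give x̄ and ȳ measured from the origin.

x̄ = 140.82 cm, ȳ = 64.80 cm

plate: A = 280 × 130 = 36400.00, centroid at (140.00, 65.00).
hole: A = −(118 × 37) = -4366.00, centroid at (134.00, 66.50).
ΣA = 32034.00 cm², ΣAx̄ = 4510956.00 cm³, ΣAȳ = 2075661.00 cm³.
x̄ = 4510956.00/32034.00 = 140.82 cm; ȳ = 2075661.00/32034.00 = 64.80 cm.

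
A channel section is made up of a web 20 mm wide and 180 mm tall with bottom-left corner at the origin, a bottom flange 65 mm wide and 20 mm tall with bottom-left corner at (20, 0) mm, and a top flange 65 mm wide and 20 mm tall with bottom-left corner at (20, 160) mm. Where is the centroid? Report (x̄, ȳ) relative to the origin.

Part | A | x̄ᵢ | ȳᵢ | A·x̄ᵢ | A·ȳᵢ
web | 3600.00 | 10.00 | 90.00 | 36000.00 | 324000.00
bottom flange | 1300.00 | 52.50 | 10.00 | 68250.00 | 13000.00
top flange | 1300.00 | 52.50 | 170.00 | 68250.00 | 221000.00
Σ | 6200.00 |  |  | 172500.00 | 558000.00
x̄ = 172500.00 / 6200.00 = 27.82 mm
ȳ = 558000.00 / 6200.00 = 90.00 mm

x̄ = 27.82 mm, ȳ = 90.00 mm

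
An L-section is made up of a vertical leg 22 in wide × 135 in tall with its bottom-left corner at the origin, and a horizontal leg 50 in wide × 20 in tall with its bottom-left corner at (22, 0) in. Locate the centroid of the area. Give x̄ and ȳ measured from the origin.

vertical leg: A = 22 × 135 = 2970.00, centroid at (11.00, 67.50).
horizontal leg: A = 50 × 20 = 1000.00, centroid at (47.00, 10.00).
ΣA = 3970.00 in², ΣAx̄ = 79670.00 in³, ΣAȳ = 210475.00 in³.
x̄ = 79670.00/3970.00 = 20.07 in; ȳ = 210475.00/3970.00 = 53.02 in.

x̄ = 20.07 in, ȳ = 53.02 in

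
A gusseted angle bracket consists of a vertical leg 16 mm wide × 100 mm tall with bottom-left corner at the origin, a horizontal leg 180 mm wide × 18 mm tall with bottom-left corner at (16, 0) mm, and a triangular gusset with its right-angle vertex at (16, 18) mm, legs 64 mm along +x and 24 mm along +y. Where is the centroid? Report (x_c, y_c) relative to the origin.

vertical leg: A = 16 × 100 = 1600.00, centroid at (8.00, 50.00).
horizontal leg: A = 180 × 18 = 3240.00, centroid at (106.00, 9.00).
gusset: A = ½·64·24 = 768.00, centroid at (37.33, 26.00).
ΣA = 5608.00 mm², ΣAx_c = 384912.00 mm³, ΣAy_c = 129128.00 mm³.
x_c = 384912.00/5608.00 = 68.64 mm; y_c = 129128.00/5608.00 = 23.03 mm.

x_c = 68.64 mm, y_c = 23.03 mm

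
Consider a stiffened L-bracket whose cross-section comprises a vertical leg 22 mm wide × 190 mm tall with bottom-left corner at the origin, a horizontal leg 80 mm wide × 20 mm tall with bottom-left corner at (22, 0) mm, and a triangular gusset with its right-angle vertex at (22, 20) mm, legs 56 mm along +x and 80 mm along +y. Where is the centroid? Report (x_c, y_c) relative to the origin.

vertical leg: A = 22 × 190 = 4180.00, centroid at (11.00, 95.00).
horizontal leg: A = 80 × 20 = 1600.00, centroid at (62.00, 10.00).
gusset: A = ½·56·80 = 2240.00, centroid at (40.67, 46.67).
ΣA = 8020.00 mm²
ΣAx_c = (4180.00)(11.00) + (1600.00)(62.00) + (2240.00)(40.67) = 236273.33 mm³
ΣAy_c = (4180.00)(95.00) + (1600.00)(10.00) + (2240.00)(46.67) = 517633.33 mm³
x_c = 236273.33 / 8020.00 = 29.46 mm
y_c = 517633.33 / 8020.00 = 64.54 mm

x_c = 29.46 mm, y_c = 64.54 mm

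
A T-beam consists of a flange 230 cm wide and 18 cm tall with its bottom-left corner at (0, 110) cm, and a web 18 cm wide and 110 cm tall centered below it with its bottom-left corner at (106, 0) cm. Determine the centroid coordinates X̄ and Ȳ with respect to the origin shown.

X̄ = 115.00 cm, Ȳ = 98.29 cm

web: A = 18 × 110 = 1980.00, centroid at (115.00, 55.00).
flange: A = 230 × 18 = 4140.00, centroid at (115.00, 119.00).
ΣA = 6120.00 cm², ΣAX̄ = 703800.00 cm³, ΣAȲ = 601560.00 cm³.
X̄ = 703800.00/6120.00 = 115.00 cm; Ȳ = 601560.00/6120.00 = 98.29 cm.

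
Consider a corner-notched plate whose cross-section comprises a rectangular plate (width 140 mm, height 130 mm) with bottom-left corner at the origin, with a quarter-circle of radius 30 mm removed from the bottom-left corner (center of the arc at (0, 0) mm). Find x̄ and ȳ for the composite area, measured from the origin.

Part | A | x̄ᵢ | ȳᵢ | A·x̄ᵢ | A·ȳᵢ
plate | 18200.00 | 70.00 | 65.00 | 1274000.00 | 1183000.00
removed quarter-circle | -706.86 | 12.73 | 12.73 | -9000.00 | -9000.00
Σ | 17493.14 |  |  | 1265000.00 | 1174000.00
x̄ = 1265000.00 / 17493.14 = 72.31 mm
ȳ = 1174000.00 / 17493.14 = 67.11 mm

x̄ = 72.31 mm, ȳ = 67.11 mm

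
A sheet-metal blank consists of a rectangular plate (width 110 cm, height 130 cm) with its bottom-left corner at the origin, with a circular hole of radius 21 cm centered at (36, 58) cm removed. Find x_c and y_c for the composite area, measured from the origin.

x_c = 57.04 cm, y_c = 65.75 cm

Part | A | x̄ᵢ | ȳᵢ | A·x̄ᵢ | A·ȳᵢ
plate | 14300.00 | 55.00 | 65.00 | 786500.00 | 929500.00
hole | -1385.44 | 36.00 | 58.00 | -49875.92 | -80355.66
Σ | 12914.56 |  |  | 736624.08 | 849144.34
x_c = 736624.08 / 12914.56 = 57.04 cm
y_c = 849144.34 / 12914.56 = 65.75 cm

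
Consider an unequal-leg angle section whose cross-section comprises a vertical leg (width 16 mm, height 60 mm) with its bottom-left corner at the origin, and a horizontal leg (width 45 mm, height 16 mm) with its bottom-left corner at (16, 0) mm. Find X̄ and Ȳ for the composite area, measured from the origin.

Part | A | x̄ᵢ | ȳᵢ | A·x̄ᵢ | A·ȳᵢ
vertical leg | 960.00 | 8.00 | 30.00 | 7680.00 | 28800.00
horizontal leg | 720.00 | 38.50 | 8.00 | 27720.00 | 5760.00
Σ | 1680.00 |  |  | 35400.00 | 34560.00
X̄ = 35400.00 / 1680.00 = 21.07 mm
Ȳ = 34560.00 / 1680.00 = 20.57 mm

X̄ = 21.07 mm, Ȳ = 20.57 mm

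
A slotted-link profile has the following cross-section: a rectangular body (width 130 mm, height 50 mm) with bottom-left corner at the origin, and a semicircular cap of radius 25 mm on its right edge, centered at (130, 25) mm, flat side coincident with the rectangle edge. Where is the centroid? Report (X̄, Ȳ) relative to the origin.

Part | A | x̄ᵢ | ȳᵢ | A·x̄ᵢ | A·ȳᵢ
rectangular body | 6500.00 | 65.00 | 25.00 | 422500.00 | 162500.00
semicircular end | 981.75 | 140.61 | 25.00 | 138043.87 | 24543.69
Σ | 7481.75 |  |  | 560543.87 | 187043.69
X̄ = 560543.87 / 7481.75 = 74.92 mm
Ȳ = 187043.69 / 7481.75 = 25.00 mm

X̄ = 74.92 mm, Ȳ = 25.00 mm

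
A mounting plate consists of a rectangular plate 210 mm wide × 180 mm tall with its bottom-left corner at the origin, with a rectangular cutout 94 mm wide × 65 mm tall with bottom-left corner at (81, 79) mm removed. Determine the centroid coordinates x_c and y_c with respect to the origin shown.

plate: A = 210 × 180 = 37800.00, centroid at (105.00, 90.00).
hole: A = −(94 × 65) = -6110.00, centroid at (128.00, 111.50).
ΣA = 31690.00 mm², ΣAx_c = 3186920.00 mm³, ΣAy_c = 2720735.00 mm³.
x_c = 3186920.00/31690.00 = 100.57 mm; y_c = 2720735.00/31690.00 = 85.85 mm.

x_c = 100.57 mm, y_c = 85.85 mm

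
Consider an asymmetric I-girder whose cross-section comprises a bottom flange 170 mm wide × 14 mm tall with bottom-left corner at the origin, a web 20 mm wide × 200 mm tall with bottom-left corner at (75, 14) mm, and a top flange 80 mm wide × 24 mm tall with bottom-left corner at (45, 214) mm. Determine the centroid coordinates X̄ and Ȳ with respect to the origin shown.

Part | A | x̄ᵢ | ȳᵢ | A·x̄ᵢ | A·ȳᵢ
bottom flange | 2380.00 | 85.00 | 7.00 | 202300.00 | 16660.00
web | 4000.00 | 85.00 | 114.00 | 340000.00 | 456000.00
top flange | 1920.00 | 85.00 | 226.00 | 163200.00 | 433920.00
Σ | 8300.00 |  |  | 705500.00 | 906580.00
X̄ = 705500.00 / 8300.00 = 85.00 mm
Ȳ = 906580.00 / 8300.00 = 109.23 mm

X̄ = 85.00 mm, Ȳ = 109.23 mm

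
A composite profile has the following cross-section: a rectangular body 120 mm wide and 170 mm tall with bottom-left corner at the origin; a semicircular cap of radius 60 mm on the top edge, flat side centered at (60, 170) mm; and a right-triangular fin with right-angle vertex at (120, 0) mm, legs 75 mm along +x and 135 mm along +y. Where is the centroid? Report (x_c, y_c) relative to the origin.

x_c = 73.83 mm, y_c = 98.57 mm

rectangular body: A = 120 × 170 = 20400.00, centroid at (60.00, 85.00).
semicircular top: A = ½π·60² = 5654.87, centroid at (60.00, 195.46).
triangular fin: A = ½·75·135 = 5062.50, centroid at (145.00, 45.00).
ΣA = 31117.37 mm², ΣAx_c = 2297354.51 mm³, ΣAy_c = 3067139.85 mm³.
x_c = 2297354.51/31117.37 = 73.83 mm; y_c = 3067139.85/31117.37 = 98.57 mm.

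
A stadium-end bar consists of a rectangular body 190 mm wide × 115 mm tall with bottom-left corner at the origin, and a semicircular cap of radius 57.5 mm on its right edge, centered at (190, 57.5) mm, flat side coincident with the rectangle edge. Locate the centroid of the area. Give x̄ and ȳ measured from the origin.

rectangular body: A = 190 × 115 = 21850.00, centroid at (95.00, 57.50).
semicircular end: A = ½π·57.5² = 5193.45, centroid at (214.40, 57.50).
ΣA = 27043.45 mm²
ΣAx̄ = (21850.00)(95.00) + (5193.45)(214.40) = 3189244.20 mm³
ΣAȳ = (21850.00)(57.50) + (5193.45)(57.50) = 1554998.11 mm³
x̄ = 3189244.20 / 27043.45 = 117.93 mm
ȳ = 1554998.11 / 27043.45 = 57.50 mm

x̄ = 117.93 mm, ȳ = 57.50 mm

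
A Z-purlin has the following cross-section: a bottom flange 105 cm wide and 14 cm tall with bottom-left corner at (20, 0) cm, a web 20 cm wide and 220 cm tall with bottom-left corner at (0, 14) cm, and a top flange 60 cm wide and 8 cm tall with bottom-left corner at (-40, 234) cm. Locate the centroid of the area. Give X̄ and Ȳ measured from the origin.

X̄ = 22.96 cm, Ȳ = 105.53 cm

bottom flange: A = 105 × 14 = 1470.00, centroid at (72.50, 7.00).
web: A = 20 × 220 = 4400.00, centroid at (10.00, 124.00).
top flange: A = 60 × 8 = 480.00, centroid at (-10.00, 238.00).
ΣA = 6350.00 cm², ΣAX̄ = 145775.00 cm³, ΣAȲ = 670130.00 cm³.
X̄ = 145775.00/6350.00 = 22.96 cm; Ȳ = 670130.00/6350.00 = 105.53 cm.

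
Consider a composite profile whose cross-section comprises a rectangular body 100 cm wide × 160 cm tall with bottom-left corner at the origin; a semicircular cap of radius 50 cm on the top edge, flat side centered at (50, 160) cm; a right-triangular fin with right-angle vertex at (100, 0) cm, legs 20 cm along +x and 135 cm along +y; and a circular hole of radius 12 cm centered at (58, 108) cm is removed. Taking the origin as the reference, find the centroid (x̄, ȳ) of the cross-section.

x̄ = 53.50 cm, ȳ = 96.21 cm

rectangular body: A = 100 × 160 = 16000.00, centroid at (50.00, 80.00).
semicircular top: A = ½π·50² = 3926.99, centroid at (50.00, 181.22).
triangular fin: A = ½·20·135 = 1350.00, centroid at (106.67, 45.00).
hole: A = −π·12² = -452.39, centroid at (58.00, 108.00).
ΣA = 20824.60 cm²
ΣAx̄ = (16000.00)(50.00) + (3926.99)(50.00) + (1350.00)(106.67) + (-452.39)(58.00) = 1114110.96 cm³
ΣAȳ = (16000.00)(80.00) + (3926.99)(181.22) + (1350.00)(45.00) + (-452.39)(108.00) = 2003543.82 cm³
x̄ = 1114110.96 / 20824.60 = 53.50 cm
ȳ = 2003543.82 / 20824.60 = 96.21 cm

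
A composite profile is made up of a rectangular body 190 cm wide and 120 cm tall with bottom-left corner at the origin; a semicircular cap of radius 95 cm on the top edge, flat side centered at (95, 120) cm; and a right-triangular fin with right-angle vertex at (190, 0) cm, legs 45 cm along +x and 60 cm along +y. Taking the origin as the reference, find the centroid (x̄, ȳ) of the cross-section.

x̄ = 98.87 cm, ȳ = 95.70 cm

rectangular body: A = 190 × 120 = 22800.00, centroid at (95.00, 60.00).
semicircular top: A = ½π·95² = 14176.44, centroid at (95.00, 160.32).
triangular fin: A = ½·45·60 = 1350.00, centroid at (205.00, 20.00).
ΣA = 38326.44 cm², ΣAx̄ = 3789511.50 cm³, ΣAȳ = 3667755.76 cm³.
x̄ = 3789511.50/38326.44 = 98.87 cm; ȳ = 3667755.76/38326.44 = 95.70 cm.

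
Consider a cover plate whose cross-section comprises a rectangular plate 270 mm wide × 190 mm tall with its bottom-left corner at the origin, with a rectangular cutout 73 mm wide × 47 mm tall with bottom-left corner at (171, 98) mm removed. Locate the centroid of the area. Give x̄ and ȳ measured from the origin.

x̄ = 129.80 mm, ȳ = 93.10 mm

plate: A = 270 × 190 = 51300.00, centroid at (135.00, 95.00).
hole: A = −(73 × 47) = -3431.00, centroid at (207.50, 121.50).
ΣA = 47869.00 mm²
ΣAx̄ = (51300.00)(135.00) + (-3431.00)(207.50) = 6213567.50 mm³
ΣAȳ = (51300.00)(95.00) + (-3431.00)(121.50) = 4456633.50 mm³
x̄ = 6213567.50 / 47869.00 = 129.80 mm
ȳ = 4456633.50 / 47869.00 = 93.10 mm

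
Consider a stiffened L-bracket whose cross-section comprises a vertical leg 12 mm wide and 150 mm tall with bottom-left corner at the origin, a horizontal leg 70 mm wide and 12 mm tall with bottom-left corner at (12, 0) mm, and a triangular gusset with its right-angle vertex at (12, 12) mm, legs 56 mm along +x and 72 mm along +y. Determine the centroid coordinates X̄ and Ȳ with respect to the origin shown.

vertical leg: A = 12 × 150 = 1800.00, centroid at (6.00, 75.00).
horizontal leg: A = 70 × 12 = 840.00, centroid at (47.00, 6.00).
gusset: A = ½·56·72 = 2016.00, centroid at (30.67, 36.00).
ΣA = 4656.00 mm², ΣAX̄ = 112104.00 mm³, ΣAȲ = 212616.00 mm³.
X̄ = 112104.00/4656.00 = 24.08 mm; Ȳ = 212616.00/4656.00 = 45.66 mm.

X̄ = 24.08 mm, Ȳ = 45.66 mm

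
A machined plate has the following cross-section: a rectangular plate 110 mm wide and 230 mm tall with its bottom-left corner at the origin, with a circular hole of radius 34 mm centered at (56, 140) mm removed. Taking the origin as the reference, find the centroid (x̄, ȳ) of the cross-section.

Part | A | x̄ᵢ | ȳᵢ | A·x̄ᵢ | A·ȳᵢ
plate | 25300.00 | 55.00 | 115.00 | 1391500.00 | 2909500.00
hole | -3631.68 | 56.00 | 140.00 | -203374.14 | -508435.36
Σ | 21668.32 |  |  | 1188125.86 | 2401064.64
x̄ = 1188125.86 / 21668.32 = 54.83 mm
ȳ = 2401064.64 / 21668.32 = 110.81 mm

x̄ = 54.83 mm, ȳ = 110.81 mm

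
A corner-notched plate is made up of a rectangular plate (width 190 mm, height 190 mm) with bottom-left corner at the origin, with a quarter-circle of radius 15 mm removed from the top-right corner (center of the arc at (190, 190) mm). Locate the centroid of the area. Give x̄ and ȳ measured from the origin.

x̄ = 94.56 mm, ȳ = 94.56 mm

plate: A = 190 × 190 = 36100.00, centroid at (95.00, 95.00).
removed quarter-circle: A = −¼π·15² = -176.71, centroid at (183.63, 183.63).
ΣA = 35923.29 mm², ΣAx̄ = 3397049.23 mm³, ΣAȳ = 3397049.23 mm³.
x̄ = 3397049.23/35923.29 = 94.56 mm; ȳ = 3397049.23/35923.29 = 94.56 mm.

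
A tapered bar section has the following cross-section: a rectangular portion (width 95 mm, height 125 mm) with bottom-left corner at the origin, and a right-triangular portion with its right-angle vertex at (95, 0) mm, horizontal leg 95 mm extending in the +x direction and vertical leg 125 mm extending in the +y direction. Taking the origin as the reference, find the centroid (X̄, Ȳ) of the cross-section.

rectangular portion: A = 95 × 125 = 11875.00, centroid at (47.50, 62.50).
triangular portion: A = ½·95·125 = 5937.50, centroid at (126.67, 41.67).
ΣA = 17812.50 mm², ΣAX̄ = 1316145.83 mm³, ΣAȲ = 989583.33 mm³.
X̄ = 1316145.83/17812.50 = 73.89 mm; Ȳ = 989583.33/17812.50 = 55.56 mm.

X̄ = 73.89 mm, Ȳ = 55.56 mm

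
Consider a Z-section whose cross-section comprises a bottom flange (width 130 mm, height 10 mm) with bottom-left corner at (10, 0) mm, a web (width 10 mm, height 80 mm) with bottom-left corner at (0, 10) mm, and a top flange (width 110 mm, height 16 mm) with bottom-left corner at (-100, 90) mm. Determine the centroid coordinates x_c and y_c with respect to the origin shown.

x_c = 5.78 mm, y_c = 56.73 mm

bottom flange: A = 130 × 10 = 1300.00, centroid at (75.00, 5.00).
web: A = 10 × 80 = 800.00, centroid at (5.00, 50.00).
top flange: A = 110 × 16 = 1760.00, centroid at (-45.00, 98.00).
ΣA = 3860.00 mm²
ΣAx_c = (1300.00)(75.00) + (800.00)(5.00) + (1760.00)(-45.00) = 22300.00 mm³
ΣAy_c = (1300.00)(5.00) + (800.00)(50.00) + (1760.00)(98.00) = 218980.00 mm³
x_c = 22300.00 / 3860.00 = 5.78 mm
y_c = 218980.00 / 3860.00 = 56.73 mm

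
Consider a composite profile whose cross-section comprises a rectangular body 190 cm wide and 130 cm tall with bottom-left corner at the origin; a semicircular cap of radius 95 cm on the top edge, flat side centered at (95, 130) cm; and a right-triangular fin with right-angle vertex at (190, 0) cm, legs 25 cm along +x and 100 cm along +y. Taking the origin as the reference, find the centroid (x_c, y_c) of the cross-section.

x_c = 98.22 cm, y_c = 101.22 cm

rectangular body: A = 190 × 130 = 24700.00, centroid at (95.00, 65.00).
semicircular top: A = ½π·95² = 14176.44, centroid at (95.00, 170.32).
triangular fin: A = ½·25·100 = 1250.00, centroid at (198.33, 33.33).
ΣA = 40126.44 cm², ΣAx_c = 3941178.17 cm³, ΣAy_c = 4061686.79 cm³.
x_c = 3941178.17/40126.44 = 98.22 cm; y_c = 4061686.79/40126.44 = 101.22 cm.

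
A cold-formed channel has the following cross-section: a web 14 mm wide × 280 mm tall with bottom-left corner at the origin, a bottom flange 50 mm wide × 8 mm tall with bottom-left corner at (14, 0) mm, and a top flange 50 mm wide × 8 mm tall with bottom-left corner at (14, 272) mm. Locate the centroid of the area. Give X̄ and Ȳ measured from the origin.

X̄ = 12.42 mm, Ȳ = 140.00 mm

web: A = 14 × 280 = 3920.00, centroid at (7.00, 140.00).
bottom flange: A = 50 × 8 = 400.00, centroid at (39.00, 4.00).
top flange: A = 50 × 8 = 400.00, centroid at (39.00, 276.00).
ΣA = 4720.00 mm², ΣAX̄ = 58640.00 mm³, ΣAȲ = 660800.00 mm³.
X̄ = 58640.00/4720.00 = 12.42 mm; Ȳ = 660800.00/4720.00 = 140.00 mm.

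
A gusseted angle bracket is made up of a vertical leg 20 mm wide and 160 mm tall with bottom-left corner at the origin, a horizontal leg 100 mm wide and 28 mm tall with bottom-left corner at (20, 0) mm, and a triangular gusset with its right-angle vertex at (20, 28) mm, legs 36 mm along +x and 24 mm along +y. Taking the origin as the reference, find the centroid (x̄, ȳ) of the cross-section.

Part | A | x̄ᵢ | ȳᵢ | A·x̄ᵢ | A·ȳᵢ
vertical leg | 3200.00 | 10.00 | 80.00 | 32000.00 | 256000.00
horizontal leg | 2800.00 | 70.00 | 14.00 | 196000.00 | 39200.00
gusset | 432.00 | 32.00 | 36.00 | 13824.00 | 15552.00
Σ | 6432.00 |  |  | 241824.00 | 310752.00
x̄ = 241824.00 / 6432.00 = 37.60 mm
ȳ = 310752.00 / 6432.00 = 48.31 mm

x̄ = 37.60 mm, ȳ = 48.31 mm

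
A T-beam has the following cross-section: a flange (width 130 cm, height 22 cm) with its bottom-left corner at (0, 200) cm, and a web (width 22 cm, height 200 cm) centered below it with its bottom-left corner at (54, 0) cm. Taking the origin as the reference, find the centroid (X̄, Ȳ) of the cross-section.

web: A = 22 × 200 = 4400.00, centroid at (65.00, 100.00).
flange: A = 130 × 22 = 2860.00, centroid at (65.00, 211.00).
ΣA = 7260.00 cm², ΣAX̄ = 471900.00 cm³, ΣAȲ = 1043460.00 cm³.
X̄ = 471900.00/7260.00 = 65.00 cm; Ȳ = 1043460.00/7260.00 = 143.73 cm.

X̄ = 65.00 cm, Ȳ = 143.73 cm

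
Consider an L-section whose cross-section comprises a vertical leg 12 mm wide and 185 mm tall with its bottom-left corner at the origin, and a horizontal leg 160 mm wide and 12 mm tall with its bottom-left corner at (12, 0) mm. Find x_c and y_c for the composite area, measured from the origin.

x_c = 45.88 mm, y_c = 52.38 mm

vertical leg: A = 12 × 185 = 2220.00, centroid at (6.00, 92.50).
horizontal leg: A = 160 × 12 = 1920.00, centroid at (92.00, 6.00).
ΣA = 4140.00 mm², ΣAx_c = 189960.00 mm³, ΣAy_c = 216870.00 mm³.
x_c = 189960.00/4140.00 = 45.88 mm; y_c = 216870.00/4140.00 = 52.38 mm.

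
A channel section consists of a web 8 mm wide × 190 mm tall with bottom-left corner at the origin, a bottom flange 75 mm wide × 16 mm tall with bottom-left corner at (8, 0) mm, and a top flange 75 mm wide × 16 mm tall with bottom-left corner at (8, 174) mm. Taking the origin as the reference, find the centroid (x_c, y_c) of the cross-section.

Part | A | x̄ᵢ | ȳᵢ | A·x̄ᵢ | A·ȳᵢ
web | 1520.00 | 4.00 | 95.00 | 6080.00 | 144400.00
bottom flange | 1200.00 | 45.50 | 8.00 | 54600.00 | 9600.00
top flange | 1200.00 | 45.50 | 182.00 | 54600.00 | 218400.00
Σ | 3920.00 |  |  | 115280.00 | 372400.00
x_c = 115280.00 / 3920.00 = 29.41 mm
y_c = 372400.00 / 3920.00 = 95.00 mm

x_c = 29.41 mm, y_c = 95.00 mm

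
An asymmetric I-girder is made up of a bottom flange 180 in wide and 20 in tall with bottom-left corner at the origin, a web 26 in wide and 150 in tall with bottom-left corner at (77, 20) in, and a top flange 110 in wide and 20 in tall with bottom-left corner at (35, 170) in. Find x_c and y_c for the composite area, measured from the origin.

x_c = 90.00 in, y_c = 82.73 in

bottom flange: A = 180 × 20 = 3600.00, centroid at (90.00, 10.00).
web: A = 26 × 150 = 3900.00, centroid at (90.00, 95.00).
top flange: A = 110 × 20 = 2200.00, centroid at (90.00, 180.00).
ΣA = 9700.00 in²
ΣAx_c = (3600.00)(90.00) + (3900.00)(90.00) + (2200.00)(90.00) = 873000.00 in³
ΣAy_c = (3600.00)(10.00) + (3900.00)(95.00) + (2200.00)(180.00) = 802500.00 in³
x_c = 873000.00 / 9700.00 = 90.00 in
y_c = 802500.00 / 9700.00 = 82.73 in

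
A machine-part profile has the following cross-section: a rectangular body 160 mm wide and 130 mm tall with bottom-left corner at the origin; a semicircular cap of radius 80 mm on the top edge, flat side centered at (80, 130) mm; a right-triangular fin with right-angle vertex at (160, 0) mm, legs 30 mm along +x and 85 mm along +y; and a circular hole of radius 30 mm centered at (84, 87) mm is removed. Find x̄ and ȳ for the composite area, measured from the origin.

Part | A | x̄ᵢ | ȳᵢ | A·x̄ᵢ | A·ȳᵢ
rectangular body | 20800.00 | 80.00 | 65.00 | 1664000.00 | 1352000.00
semicircular top | 10053.10 | 80.00 | 163.95 | 804247.72 | 1648235.88
triangular fin | 1275.00 | 170.00 | 28.33 | 216750.00 | 36125.00
hole | -2827.43 | 84.00 | 87.00 | -237504.40 | -245986.70
Σ | 29300.66 |  |  | 2447493.31 | 2790374.17
x̄ = 2447493.31 / 29300.66 = 83.53 mm
ȳ = 2790374.17 / 29300.66 = 95.23 mm

x̄ = 83.53 mm, ȳ = 95.23 mm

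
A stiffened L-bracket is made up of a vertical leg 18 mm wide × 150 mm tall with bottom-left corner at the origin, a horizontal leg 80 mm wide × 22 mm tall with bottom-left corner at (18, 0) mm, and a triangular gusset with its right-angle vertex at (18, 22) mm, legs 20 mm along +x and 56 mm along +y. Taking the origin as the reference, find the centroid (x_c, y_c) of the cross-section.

vertical leg: A = 18 × 150 = 2700.00, centroid at (9.00, 75.00).
horizontal leg: A = 80 × 22 = 1760.00, centroid at (58.00, 11.00).
gusset: A = ½·20·56 = 560.00, centroid at (24.67, 40.67).
ΣA = 5020.00 mm², ΣAx_c = 140193.33 mm³, ΣAy_c = 244633.33 mm³.
x_c = 140193.33/5020.00 = 27.93 mm; y_c = 244633.33/5020.00 = 48.73 mm.

x_c = 27.93 mm, y_c = 48.73 mm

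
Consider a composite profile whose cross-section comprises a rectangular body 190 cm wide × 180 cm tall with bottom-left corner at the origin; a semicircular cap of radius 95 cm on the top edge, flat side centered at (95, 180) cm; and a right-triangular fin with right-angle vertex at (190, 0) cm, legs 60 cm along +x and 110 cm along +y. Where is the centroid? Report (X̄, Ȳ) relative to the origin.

rectangular body: A = 190 × 180 = 34200.00, centroid at (95.00, 90.00).
semicircular top: A = ½π·95² = 14176.44, centroid at (95.00, 220.32).
triangular fin: A = ½·60·110 = 3300.00, centroid at (210.00, 36.67).
ΣA = 51676.44 cm², ΣAX̄ = 5288761.50 cm³, ΣAȲ = 6322341.97 cm³.
X̄ = 5288761.50/51676.44 = 102.34 cm; Ȳ = 6322341.97/51676.44 = 122.34 cm.

X̄ = 102.34 cm, Ȳ = 122.34 cm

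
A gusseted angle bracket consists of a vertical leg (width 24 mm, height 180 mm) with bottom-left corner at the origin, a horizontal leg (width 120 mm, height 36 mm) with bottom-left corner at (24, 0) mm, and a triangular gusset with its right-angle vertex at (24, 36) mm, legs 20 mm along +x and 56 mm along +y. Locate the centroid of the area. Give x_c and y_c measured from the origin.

vertical leg: A = 24 × 180 = 4320.00, centroid at (12.00, 90.00).
horizontal leg: A = 120 × 36 = 4320.00, centroid at (84.00, 18.00).
gusset: A = ½·20·56 = 560.00, centroid at (30.67, 54.67).
ΣA = 9200.00 mm², ΣAx_c = 431893.33 mm³, ΣAy_c = 497173.33 mm³.
x_c = 431893.33/9200.00 = 46.94 mm; y_c = 497173.33/9200.00 = 54.04 mm.

x_c = 46.94 mm, y_c = 54.04 mm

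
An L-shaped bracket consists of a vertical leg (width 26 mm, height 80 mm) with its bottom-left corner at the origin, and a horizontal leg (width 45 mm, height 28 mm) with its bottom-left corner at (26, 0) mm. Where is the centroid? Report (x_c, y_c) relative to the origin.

vertical leg: A = 26 × 80 = 2080.00, centroid at (13.00, 40.00).
horizontal leg: A = 45 × 28 = 1260.00, centroid at (48.50, 14.00).
ΣA = 3340.00 mm², ΣAx_c = 88150.00 mm³, ΣAy_c = 100840.00 mm³.
x_c = 88150.00/3340.00 = 26.39 mm; y_c = 100840.00/3340.00 = 30.19 mm.

x_c = 26.39 mm, y_c = 30.19 mm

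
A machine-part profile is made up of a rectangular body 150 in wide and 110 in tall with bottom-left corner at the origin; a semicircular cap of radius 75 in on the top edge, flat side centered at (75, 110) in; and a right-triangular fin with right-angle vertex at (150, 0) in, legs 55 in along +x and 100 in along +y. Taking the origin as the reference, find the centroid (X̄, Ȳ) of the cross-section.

X̄ = 84.14 in, Ȳ = 80.20 in

rectangular body: A = 150 × 110 = 16500.00, centroid at (75.00, 55.00).
semicircular top: A = ½π·75² = 8835.73, centroid at (75.00, 141.83).
triangular fin: A = ½·55·100 = 2750.00, centroid at (168.33, 33.33).
ΣA = 28085.73 in²
ΣAX̄ = (16500.00)(75.00) + (8835.73)(75.00) + (2750.00)(168.33) = 2363096.37 in³
ΣAȲ = (16500.00)(55.00) + (8835.73)(141.83) + (2750.00)(33.33) = 2252346.89 in³
X̄ = 2363096.37 / 28085.73 = 84.14 in
Ȳ = 2252346.89 / 28085.73 = 80.20 in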